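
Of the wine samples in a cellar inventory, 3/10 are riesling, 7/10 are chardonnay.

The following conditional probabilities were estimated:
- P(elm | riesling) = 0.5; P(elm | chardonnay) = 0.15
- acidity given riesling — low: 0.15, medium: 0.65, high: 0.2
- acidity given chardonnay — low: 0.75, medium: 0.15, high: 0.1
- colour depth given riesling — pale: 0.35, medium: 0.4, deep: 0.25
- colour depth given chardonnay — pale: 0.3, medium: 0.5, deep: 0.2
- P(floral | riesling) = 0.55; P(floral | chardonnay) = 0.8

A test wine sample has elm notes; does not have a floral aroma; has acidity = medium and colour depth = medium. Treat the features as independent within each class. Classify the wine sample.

riesling: 0.3 × 0.5 × 0.65 × 0.4 × (1−0.55) = 0.01755
chardonnay: 0.7 × 0.15 × 0.15 × 0.5 × (1−0.8) = 0.001575
Highest score → riesling.

riesling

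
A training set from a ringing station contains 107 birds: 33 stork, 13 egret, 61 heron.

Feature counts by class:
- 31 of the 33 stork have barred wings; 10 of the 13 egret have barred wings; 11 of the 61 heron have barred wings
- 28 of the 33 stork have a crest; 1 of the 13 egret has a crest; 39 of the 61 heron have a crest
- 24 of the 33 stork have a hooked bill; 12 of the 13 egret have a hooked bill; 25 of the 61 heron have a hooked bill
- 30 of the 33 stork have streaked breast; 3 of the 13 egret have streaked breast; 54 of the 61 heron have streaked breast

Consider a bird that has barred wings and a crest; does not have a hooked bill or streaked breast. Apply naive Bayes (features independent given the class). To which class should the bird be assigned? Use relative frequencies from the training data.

stork

stork: (33/107) × (31/33) × (28/33) × (9/33) × (3/33) ≈ 0.00609478
egret: (13/107) × (10/13) × (1/13) × (1/13) × (10/13) ≈ 0.000425389
heron: (61/107) × (11/61) × (39/61) × (36/61) × (7/61) ≈ 0.00445128
Highest score → stork.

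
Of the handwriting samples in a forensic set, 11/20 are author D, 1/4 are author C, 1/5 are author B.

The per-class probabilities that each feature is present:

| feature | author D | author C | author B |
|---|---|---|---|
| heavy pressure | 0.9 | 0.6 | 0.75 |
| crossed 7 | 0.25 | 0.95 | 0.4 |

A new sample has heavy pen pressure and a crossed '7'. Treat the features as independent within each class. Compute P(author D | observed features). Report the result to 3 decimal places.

author D: 0.55 × 0.9 × 0.25 = 0.12375
author C: 0.25 × 0.6 × 0.95 = 0.1425
author B: 0.2 × 0.75 × 0.4 = 0.06
P(author D | x) = 0.12375 / 0.32625 ≈ 0.379

0.379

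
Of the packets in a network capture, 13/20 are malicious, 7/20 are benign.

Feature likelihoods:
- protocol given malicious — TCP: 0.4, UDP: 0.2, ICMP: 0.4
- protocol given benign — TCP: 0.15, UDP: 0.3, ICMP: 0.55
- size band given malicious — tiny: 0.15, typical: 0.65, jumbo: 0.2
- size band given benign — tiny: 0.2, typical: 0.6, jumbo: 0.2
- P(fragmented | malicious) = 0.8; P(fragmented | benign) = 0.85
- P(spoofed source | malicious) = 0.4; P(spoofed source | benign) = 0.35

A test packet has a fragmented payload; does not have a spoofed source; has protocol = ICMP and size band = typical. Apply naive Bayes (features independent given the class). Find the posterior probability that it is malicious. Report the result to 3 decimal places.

0.560

malicious: 0.65 × 0.4 × 0.65 × 0.8 × (1−0.4) = 0.08112
benign: 0.35 × 0.55 × 0.6 × 0.85 × (1−0.35) = 0.06381375
P(malicious | x) = 0.08112 / 0.14493375 ≈ 0.560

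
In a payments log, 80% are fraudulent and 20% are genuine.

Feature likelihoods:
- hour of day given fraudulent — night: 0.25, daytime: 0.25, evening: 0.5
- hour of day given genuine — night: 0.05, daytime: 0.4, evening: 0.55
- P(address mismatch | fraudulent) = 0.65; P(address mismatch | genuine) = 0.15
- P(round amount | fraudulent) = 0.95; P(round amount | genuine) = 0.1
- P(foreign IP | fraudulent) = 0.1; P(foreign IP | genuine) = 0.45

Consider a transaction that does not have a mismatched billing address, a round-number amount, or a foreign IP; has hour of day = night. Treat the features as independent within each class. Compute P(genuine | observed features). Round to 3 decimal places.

0.572

fraudulent: 0.8 × 0.25 × (1−0.65) × (1−0.95) × (1−0.1) = 0.00315
genuine: 0.2 × 0.05 × (1−0.15) × (1−0.1) × (1−0.45) = 0.0042075
P(genuine | x) = 0.0042075 / 0.0073575 ≈ 0.572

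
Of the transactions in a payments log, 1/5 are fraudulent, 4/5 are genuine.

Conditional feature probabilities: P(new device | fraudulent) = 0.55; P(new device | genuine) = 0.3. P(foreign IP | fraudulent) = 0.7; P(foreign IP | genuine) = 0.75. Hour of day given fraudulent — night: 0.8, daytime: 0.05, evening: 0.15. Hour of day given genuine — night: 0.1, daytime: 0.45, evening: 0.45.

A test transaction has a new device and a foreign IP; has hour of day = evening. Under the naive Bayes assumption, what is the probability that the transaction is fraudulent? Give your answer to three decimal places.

0.125

fraudulent: 0.2 × 0.55 × 0.7 × 0.15 = 0.01155
genuine: 0.8 × 0.3 × 0.75 × 0.45 = 0.081
P(fraudulent | x) = 0.01155 / 0.09255 ≈ 0.125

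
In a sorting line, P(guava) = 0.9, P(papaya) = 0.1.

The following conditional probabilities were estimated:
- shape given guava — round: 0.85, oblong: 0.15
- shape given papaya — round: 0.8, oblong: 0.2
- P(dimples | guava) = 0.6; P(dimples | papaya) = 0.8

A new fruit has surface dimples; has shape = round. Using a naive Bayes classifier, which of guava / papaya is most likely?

guava: 0.9 × 0.85 × 0.6 = 0.459
papaya: 0.1 × 0.8 × 0.8 = 0.064
Highest score → guava.

guava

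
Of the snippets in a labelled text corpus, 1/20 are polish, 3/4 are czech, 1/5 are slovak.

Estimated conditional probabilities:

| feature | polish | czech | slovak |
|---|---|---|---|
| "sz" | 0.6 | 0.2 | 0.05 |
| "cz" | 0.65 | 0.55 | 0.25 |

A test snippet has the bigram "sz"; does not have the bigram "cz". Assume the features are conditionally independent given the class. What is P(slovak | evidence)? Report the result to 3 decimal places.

0.088

polish: 0.05 × 0.6 × (1−0.65) = 0.0105
czech: 0.75 × 0.2 × (1−0.55) = 0.0675
slovak: 0.2 × 0.05 × (1−0.25) = 0.0075
P(slovak | x) = 0.0075 / 0.0855 ≈ 0.088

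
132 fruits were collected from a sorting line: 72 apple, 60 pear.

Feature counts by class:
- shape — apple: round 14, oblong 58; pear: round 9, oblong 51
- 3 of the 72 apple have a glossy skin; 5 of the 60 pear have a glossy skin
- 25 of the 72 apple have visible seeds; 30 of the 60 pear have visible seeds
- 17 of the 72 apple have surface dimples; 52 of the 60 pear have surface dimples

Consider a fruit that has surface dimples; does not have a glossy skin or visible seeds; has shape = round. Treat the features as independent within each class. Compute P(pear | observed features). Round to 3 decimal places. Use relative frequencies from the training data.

apple: (72/132) × (14/72) × (69/72) × (47/72) × (17/72) ≈ 0.0156658
pear: (60/132) × (9/60) × (55/60) × (30/60) × (52/60) ≈ 0.0270833
P(pear | x) = 0.0270833 / 0.0427491 ≈ 0.634

0.634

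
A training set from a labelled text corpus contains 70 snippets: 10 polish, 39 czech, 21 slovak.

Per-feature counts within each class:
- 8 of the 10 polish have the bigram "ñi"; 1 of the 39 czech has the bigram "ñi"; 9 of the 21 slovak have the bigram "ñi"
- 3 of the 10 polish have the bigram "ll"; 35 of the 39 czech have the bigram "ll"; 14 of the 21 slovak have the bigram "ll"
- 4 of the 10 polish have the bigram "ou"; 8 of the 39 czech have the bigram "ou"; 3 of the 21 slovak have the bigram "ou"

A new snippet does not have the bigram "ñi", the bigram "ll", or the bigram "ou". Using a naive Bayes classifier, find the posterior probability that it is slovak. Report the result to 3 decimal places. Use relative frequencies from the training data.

polish: (10/70) × (2/10) × (7/10) × (6/10) = 0.012
czech: (39/70) × (38/39) × (4/39) × (31/39) ≈ 0.0442566
slovak: (21/70) × (12/21) × (7/21) × (18/21) ≈ 0.0489796
P(slovak | x) = 0.0489796 / 0.1052362 ≈ 0.465

0.465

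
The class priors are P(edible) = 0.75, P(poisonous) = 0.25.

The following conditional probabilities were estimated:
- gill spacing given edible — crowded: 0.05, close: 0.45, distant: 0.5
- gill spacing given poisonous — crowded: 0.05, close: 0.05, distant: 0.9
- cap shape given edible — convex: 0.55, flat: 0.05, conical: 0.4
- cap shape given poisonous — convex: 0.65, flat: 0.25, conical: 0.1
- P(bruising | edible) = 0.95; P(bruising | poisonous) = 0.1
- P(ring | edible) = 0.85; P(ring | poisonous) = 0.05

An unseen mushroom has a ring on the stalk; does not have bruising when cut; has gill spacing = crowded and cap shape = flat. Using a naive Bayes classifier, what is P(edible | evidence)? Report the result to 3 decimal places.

edible: 0.75 × 0.05 × 0.05 × (1−0.95) × 0.85 = 0.0000796875
poisonous: 0.25 × 0.05 × 0.25 × (1−0.1) × 0.05 = 0.000140625
P(edible | x) = 0.0000796875 / 0.0002203125 ≈ 0.362

0.362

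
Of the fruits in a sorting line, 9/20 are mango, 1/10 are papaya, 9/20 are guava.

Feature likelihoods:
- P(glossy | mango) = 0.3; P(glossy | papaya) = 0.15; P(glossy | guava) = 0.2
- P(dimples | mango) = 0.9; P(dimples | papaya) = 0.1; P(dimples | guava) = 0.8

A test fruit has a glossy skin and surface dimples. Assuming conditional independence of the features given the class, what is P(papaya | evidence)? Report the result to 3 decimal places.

0.008

mango: 0.45 × 0.3 × 0.9 = 0.1215
papaya: 0.1 × 0.15 × 0.1 = 0.0015
guava: 0.45 × 0.2 × 0.8 = 0.072
P(papaya | x) = 0.0015 / 0.195 ≈ 0.008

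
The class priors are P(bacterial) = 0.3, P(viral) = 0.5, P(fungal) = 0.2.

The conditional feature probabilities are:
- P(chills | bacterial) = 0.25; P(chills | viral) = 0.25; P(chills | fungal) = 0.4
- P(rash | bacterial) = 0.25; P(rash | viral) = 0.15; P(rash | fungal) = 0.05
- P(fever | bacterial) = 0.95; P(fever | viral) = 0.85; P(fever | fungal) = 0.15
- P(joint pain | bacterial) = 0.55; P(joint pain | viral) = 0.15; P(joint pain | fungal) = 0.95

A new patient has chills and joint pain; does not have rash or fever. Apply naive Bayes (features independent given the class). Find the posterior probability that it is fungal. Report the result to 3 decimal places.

0.940

bacterial: 0.3 × 0.25 × (1−0.25) × (1−0.95) × 0.55 = 0.001546875
viral: 0.5 × 0.25 × (1−0.15) × (1−0.85) × 0.15 = 0.002390625
fungal: 0.2 × 0.4 × (1−0.05) × (1−0.15) × 0.95 = 0.06137
P(fungal | x) = 0.06137 / 0.0653075 ≈ 0.940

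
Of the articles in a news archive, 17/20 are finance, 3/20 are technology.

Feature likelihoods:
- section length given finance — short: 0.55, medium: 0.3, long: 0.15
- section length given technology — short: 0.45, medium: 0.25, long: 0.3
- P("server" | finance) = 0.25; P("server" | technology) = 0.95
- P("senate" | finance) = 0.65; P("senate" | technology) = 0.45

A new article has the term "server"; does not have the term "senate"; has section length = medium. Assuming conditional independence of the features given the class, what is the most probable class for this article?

finance

finance: 0.85 × 0.3 × 0.25 × (1−0.65) = 0.0223125
technology: 0.15 × 0.25 × 0.95 × (1−0.45) = 0.01959375
Highest score → finance.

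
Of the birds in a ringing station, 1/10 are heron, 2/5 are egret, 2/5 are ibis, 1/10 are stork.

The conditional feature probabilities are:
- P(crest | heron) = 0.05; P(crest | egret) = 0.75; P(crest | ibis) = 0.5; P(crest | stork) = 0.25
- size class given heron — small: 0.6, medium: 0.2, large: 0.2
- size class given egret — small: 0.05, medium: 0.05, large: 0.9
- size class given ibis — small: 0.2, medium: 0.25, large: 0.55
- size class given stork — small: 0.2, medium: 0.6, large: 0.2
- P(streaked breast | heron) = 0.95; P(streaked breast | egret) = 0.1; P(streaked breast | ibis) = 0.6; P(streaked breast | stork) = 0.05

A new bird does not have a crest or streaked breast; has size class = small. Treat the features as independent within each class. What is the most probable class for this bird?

ibis

heron: 0.1 × (1−0.05) × 0.6 × (1−0.95) = 0.00285
egret: 0.4 × (1−0.75) × 0.05 × (1−0.1) = 0.0045
ibis: 0.4 × (1−0.5) × 0.2 × (1−0.6) = 0.016
stork: 0.1 × (1−0.25) × 0.2 × (1−0.05) = 0.01425
Highest score → ibis.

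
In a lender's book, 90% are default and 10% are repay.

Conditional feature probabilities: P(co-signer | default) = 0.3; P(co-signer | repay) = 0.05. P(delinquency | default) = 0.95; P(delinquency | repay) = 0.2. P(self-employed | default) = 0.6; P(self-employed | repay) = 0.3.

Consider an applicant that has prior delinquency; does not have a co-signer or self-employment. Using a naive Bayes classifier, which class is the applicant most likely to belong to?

default

default: 0.9 × (1−0.3) × 0.95 × (1−0.6) = 0.2394
repay: 0.1 × (1−0.05) × 0.2 × (1−0.3) = 0.0133
Highest score → default.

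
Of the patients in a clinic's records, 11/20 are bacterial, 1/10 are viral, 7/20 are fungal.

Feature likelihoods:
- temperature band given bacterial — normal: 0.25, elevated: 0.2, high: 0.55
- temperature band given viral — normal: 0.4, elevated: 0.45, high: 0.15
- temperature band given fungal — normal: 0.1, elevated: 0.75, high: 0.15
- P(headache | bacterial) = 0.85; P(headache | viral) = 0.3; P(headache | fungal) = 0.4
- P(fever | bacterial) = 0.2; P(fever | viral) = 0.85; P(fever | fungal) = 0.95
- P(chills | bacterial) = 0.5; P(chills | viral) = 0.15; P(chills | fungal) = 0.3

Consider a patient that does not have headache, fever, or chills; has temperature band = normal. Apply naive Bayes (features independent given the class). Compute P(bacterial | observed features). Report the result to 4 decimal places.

0.6571

bacterial: 0.55 × 0.25 × (1−0.85) × (1−0.2) × (1−0.5) = 0.00825
viral: 0.1 × 0.4 × (1−0.3) × (1−0.85) × (1−0.15) = 0.00357
fungal: 0.35 × 0.1 × (1−0.4) × (1−0.95) × (1−0.3) = 0.000735
P(bacterial | x) = 0.00825 / 0.012555 ≈ 0.6571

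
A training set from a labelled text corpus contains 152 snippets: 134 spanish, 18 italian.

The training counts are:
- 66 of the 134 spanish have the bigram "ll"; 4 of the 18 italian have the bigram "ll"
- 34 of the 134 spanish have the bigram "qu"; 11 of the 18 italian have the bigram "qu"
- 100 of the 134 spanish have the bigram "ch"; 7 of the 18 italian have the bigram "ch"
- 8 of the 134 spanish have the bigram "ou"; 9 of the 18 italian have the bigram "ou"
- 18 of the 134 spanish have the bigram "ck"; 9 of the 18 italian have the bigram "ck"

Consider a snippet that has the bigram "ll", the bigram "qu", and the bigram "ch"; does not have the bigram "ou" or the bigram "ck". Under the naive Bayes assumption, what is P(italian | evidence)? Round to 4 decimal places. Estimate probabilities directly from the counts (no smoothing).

0.0228

spanish: (134/152) × (66/134) × (34/134) × (100/134) × (126/134) × (116/134) ≈ 0.066925
italian: (18/152) × (4/18) × (11/18) × (7/18) × (9/18) × (9/18) ≈ 0.00156352
P(italian | x) = 0.00156352 / 0.06848852 ≈ 0.0228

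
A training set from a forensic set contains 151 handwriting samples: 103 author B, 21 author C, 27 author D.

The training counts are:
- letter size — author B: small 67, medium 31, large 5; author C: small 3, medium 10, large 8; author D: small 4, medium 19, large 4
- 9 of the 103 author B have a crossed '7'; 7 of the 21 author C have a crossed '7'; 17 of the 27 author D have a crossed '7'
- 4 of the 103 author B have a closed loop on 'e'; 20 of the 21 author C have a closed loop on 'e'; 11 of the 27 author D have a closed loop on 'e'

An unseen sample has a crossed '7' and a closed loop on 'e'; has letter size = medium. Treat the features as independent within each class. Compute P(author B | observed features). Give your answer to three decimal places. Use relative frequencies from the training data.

author B: (103/151) × (31/103) × (9/103) × (4/103) ≈ 0.000696647
author C: (21/151) × (10/21) × (7/21) × (20/21) ≈ 0.0210239
author D: (27/151) × (19/27) × (17/27) × (11/27) ≈ 0.0322768
P(author B | x) = 0.000696647 / 0.053997347 ≈ 0.013

0.013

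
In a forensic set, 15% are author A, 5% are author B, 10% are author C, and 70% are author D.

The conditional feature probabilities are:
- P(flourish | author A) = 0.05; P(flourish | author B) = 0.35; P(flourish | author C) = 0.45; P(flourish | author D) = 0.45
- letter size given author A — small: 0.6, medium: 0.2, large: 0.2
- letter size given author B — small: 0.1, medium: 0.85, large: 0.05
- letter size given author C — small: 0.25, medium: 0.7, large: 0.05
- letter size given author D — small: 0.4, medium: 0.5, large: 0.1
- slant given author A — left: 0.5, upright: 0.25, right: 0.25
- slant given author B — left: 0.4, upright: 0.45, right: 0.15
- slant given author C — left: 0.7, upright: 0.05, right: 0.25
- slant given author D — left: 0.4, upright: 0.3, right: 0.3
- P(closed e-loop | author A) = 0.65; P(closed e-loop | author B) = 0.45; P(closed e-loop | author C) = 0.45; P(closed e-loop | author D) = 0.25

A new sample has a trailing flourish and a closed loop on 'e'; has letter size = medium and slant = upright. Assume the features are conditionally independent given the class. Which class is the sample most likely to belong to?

author D

author A: 0.15 × 0.05 × 0.2 × 0.25 × 0.65 = 0.00024375
author B: 0.05 × 0.35 × 0.85 × 0.45 × 0.45 = 0.0030121875
author C: 0.1 × 0.45 × 0.7 × 0.05 × 0.45 = 0.00070875
author D: 0.7 × 0.45 × 0.5 × 0.3 × 0.25 = 0.0118125
Highest score → author D.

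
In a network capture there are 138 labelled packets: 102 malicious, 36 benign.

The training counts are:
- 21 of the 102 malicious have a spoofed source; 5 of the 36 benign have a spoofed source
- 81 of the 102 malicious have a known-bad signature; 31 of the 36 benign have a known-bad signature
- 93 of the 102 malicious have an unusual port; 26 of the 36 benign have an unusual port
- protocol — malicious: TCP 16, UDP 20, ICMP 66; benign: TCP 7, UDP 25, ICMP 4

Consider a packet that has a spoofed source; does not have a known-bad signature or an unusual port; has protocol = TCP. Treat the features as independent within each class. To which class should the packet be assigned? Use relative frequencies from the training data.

malicious

malicious: (102/138) × (21/102) × (21/102) × (9/102) × (16/102) ≈ 0.000433632
benign: (36/138) × (5/36) × (5/36) × (10/36) × (7/36) ≈ 0.000271801
Highest score → malicious.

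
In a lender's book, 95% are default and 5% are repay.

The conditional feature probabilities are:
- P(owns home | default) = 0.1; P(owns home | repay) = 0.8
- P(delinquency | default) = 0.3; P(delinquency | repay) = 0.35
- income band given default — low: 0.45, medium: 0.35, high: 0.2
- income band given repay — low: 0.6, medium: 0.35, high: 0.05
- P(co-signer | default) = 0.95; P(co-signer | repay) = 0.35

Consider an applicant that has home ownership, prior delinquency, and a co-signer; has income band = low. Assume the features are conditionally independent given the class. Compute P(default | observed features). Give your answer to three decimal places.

default: 0.95 × 0.1 × 0.3 × 0.45 × 0.95 = 0.01218375
repay: 0.05 × 0.8 × 0.35 × 0.6 × 0.35 = 0.00294
P(default | x) = 0.01218375 / 0.01512375 ≈ 0.806

0.806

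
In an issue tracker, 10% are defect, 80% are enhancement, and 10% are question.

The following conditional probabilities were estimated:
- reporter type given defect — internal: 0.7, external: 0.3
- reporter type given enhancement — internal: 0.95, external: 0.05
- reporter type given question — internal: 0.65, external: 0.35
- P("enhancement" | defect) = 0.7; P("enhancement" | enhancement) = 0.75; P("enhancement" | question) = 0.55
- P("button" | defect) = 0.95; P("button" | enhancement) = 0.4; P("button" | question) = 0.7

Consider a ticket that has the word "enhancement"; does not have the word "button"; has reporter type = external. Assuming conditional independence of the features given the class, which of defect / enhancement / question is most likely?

defect: 0.1 × 0.3 × 0.7 × (1−0.95) = 0.00105
enhancement: 0.8 × 0.05 × 0.75 × (1−0.4) = 0.018
question: 0.1 × 0.35 × 0.55 × (1−0.7) = 0.005775
Highest score → enhancement.

enhancement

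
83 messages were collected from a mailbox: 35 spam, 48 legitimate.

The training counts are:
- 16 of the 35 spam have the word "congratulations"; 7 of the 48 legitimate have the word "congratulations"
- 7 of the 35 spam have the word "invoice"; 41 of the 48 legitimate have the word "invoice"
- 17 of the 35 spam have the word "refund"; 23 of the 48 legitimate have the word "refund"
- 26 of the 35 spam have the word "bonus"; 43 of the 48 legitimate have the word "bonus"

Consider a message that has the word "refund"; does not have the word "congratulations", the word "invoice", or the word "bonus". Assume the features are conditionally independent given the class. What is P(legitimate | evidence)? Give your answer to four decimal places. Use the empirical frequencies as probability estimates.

spam: (35/83) × (19/35) × (28/35) × (17/35) × (9/35) ≈ 0.0228729
legitimate: (48/83) × (41/48) × (7/48) × (23/48) × (5/48) ≈ 0.00359565
P(legitimate | x) = 0.00359565 / 0.02646855 ≈ 0.1358

0.1358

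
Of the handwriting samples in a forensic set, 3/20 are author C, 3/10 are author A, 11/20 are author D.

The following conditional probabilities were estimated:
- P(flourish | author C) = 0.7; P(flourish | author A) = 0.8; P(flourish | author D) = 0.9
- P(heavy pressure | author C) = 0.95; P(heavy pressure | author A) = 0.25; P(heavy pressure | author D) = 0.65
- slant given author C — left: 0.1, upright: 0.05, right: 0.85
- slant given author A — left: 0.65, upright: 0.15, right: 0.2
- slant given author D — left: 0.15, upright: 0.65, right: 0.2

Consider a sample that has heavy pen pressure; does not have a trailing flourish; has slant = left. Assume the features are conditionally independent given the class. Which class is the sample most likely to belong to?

author A

author C: 0.15 × (1−0.7) × 0.95 × 0.1 = 0.004275
author A: 0.3 × (1−0.8) × 0.25 × 0.65 = 0.00975
author D: 0.55 × (1−0.9) × 0.65 × 0.15 = 0.0053625
Highest score → author A.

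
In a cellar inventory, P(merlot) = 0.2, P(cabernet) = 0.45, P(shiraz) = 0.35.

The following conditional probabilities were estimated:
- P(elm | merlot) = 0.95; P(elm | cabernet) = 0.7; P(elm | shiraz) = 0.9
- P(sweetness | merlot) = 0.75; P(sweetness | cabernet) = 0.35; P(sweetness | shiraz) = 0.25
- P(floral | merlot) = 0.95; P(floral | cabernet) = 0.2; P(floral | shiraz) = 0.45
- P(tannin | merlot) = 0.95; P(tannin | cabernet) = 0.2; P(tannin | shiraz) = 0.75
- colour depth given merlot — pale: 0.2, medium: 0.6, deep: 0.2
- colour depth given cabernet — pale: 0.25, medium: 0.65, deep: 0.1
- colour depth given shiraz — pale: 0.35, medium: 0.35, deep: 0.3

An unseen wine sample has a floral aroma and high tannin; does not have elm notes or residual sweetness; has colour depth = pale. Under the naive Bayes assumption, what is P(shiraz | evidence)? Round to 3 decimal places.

merlot: 0.2 × (1−0.95) × (1−0.75) × 0.95 × 0.95 × 0.2 = 0.00045125
cabernet: 0.45 × (1−0.7) × (1−0.35) × 0.2 × 0.2 × 0.25 = 0.0008775
shiraz: 0.35 × (1−0.9) × (1−0.25) × 0.45 × 0.75 × 0.35 = 0.00310078125
P(shiraz | x) = 0.00310078125 / 0.00442953125 ≈ 0.700

0.700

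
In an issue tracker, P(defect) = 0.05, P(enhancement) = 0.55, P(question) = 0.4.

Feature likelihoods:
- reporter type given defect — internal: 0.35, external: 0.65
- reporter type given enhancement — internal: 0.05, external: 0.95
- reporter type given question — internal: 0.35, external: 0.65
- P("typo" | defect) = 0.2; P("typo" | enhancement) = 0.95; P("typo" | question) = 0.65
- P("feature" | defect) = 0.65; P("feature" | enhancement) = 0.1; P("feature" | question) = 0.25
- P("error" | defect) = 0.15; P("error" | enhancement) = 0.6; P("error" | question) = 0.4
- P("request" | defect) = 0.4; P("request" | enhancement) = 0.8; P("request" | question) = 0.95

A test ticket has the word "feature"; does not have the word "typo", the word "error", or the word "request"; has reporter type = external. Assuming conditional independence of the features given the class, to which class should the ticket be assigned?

defect: 0.05 × 0.65 × (1−0.2) × 0.65 × (1−0.15) × (1−0.4) = 0.008619
enhancement: 0.55 × 0.95 × (1−0.95) × 0.1 × (1−0.6) × (1−0.8) = 0.000209
question: 0.4 × 0.65 × (1−0.65) × 0.25 × (1−0.4) × (1−0.95) = 0.0006825
Highest score → defect.

defect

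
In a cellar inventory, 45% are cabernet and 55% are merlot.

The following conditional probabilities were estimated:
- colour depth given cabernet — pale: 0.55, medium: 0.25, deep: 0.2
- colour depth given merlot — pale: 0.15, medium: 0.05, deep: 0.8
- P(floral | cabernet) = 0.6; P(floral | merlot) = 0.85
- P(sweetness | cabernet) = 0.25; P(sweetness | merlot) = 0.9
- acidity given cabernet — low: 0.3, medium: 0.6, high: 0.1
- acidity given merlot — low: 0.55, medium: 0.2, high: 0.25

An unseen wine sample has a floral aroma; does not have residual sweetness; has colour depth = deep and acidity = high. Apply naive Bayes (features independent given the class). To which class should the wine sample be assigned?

cabernet: 0.45 × 0.2 × 0.6 × (1−0.25) × 0.1 = 0.00405
merlot: 0.55 × 0.8 × 0.85 × (1−0.9) × 0.25 = 0.00935
Highest score → merlot.

merlot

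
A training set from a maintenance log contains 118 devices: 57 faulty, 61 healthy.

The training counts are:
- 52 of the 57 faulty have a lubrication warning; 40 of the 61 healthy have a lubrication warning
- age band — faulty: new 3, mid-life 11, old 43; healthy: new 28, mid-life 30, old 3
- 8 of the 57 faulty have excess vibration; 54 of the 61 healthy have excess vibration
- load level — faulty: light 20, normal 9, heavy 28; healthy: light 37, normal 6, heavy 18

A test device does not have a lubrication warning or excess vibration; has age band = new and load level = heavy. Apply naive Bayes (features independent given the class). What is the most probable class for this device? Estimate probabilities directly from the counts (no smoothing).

faulty: (57/118) × (5/57) × (3/57) × (49/57) × (28/57) ≈ 0.000941757
healthy: (61/118) × (21/61) × (28/61) × (7/61) × (18/61) ≈ 0.00276615
Highest score → healthy.

healthy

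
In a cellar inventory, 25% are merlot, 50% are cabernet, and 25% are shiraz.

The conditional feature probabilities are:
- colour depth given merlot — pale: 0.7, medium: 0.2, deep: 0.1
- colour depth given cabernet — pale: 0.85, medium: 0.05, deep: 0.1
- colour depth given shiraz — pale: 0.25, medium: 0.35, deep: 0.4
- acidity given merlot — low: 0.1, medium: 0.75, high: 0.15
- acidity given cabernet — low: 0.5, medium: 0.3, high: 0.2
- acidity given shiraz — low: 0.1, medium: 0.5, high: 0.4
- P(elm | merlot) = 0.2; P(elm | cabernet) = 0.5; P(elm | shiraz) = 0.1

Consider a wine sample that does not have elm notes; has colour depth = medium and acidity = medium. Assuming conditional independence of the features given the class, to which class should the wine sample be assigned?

merlot: 0.25 × 0.2 × 0.75 × (1−0.2) = 0.03
cabernet: 0.5 × 0.05 × 0.3 × (1−0.5) = 0.00375
shiraz: 0.25 × 0.35 × 0.5 × (1−0.1) = 0.039375
Highest score → shiraz.

shiraz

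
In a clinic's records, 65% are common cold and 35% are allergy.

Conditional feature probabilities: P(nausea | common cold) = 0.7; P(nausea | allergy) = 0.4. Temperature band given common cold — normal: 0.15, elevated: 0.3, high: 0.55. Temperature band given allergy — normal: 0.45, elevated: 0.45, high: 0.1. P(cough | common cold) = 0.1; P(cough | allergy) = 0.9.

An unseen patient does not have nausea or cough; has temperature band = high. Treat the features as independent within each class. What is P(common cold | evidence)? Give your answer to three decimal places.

common cold: 0.65 × (1−0.7) × 0.55 × (1−0.1) = 0.096525
allergy: 0.35 × (1−0.4) × 0.1 × (1−0.9) = 0.0021
P(common cold | x) = 0.096525 / 0.098625 ≈ 0.979

0.979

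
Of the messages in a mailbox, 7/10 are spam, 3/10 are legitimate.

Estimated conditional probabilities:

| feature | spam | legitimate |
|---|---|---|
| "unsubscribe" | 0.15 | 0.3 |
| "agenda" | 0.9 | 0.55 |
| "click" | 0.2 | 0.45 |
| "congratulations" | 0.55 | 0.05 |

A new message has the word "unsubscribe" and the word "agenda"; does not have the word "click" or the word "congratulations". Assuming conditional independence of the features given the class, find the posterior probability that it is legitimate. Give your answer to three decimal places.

spam: 0.7 × 0.15 × 0.9 × (1−0.2) × (1−0.55) = 0.03402
legitimate: 0.3 × 0.3 × 0.55 × (1−0.45) × (1−0.05) = 0.02586375
P(legitimate | x) = 0.02586375 / 0.05988375 ≈ 0.432

0.432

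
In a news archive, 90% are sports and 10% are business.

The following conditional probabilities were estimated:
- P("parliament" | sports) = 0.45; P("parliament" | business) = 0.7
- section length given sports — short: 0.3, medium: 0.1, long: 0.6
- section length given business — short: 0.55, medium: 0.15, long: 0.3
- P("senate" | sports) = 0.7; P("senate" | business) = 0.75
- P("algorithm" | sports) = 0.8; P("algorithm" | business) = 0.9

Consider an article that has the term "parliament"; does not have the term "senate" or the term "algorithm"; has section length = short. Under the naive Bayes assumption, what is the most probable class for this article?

sports: 0.9 × 0.45 × 0.3 × (1−0.7) × (1−0.8) = 0.00729
business: 0.1 × 0.7 × 0.55 × (1−0.75) × (1−0.9) = 0.0009625
Highest score → sports.

sports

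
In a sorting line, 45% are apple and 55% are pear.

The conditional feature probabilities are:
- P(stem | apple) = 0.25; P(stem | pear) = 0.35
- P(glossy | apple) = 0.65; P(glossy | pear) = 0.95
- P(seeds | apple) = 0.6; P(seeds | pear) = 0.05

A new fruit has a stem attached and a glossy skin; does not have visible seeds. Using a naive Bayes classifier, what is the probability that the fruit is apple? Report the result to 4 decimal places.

apple: 0.45 × 0.25 × 0.65 × (1−0.6) = 0.02925
pear: 0.55 × 0.35 × 0.95 × (1−0.05) = 0.17373125
P(apple | x) = 0.02925 / 0.20298125 ≈ 0.1441

0.1441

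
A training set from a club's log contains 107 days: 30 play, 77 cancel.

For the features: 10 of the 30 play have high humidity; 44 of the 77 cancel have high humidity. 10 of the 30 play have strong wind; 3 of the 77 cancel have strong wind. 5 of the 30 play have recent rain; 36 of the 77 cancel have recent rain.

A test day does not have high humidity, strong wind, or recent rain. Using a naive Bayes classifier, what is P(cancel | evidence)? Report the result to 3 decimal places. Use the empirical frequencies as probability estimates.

play: (30/107) × (20/30) × (20/30) × (25/30) ≈ 0.103842
cancel: (77/107) × (33/77) × (74/77) × (41/77) ≈ 0.157821
P(cancel | x) = 0.157821 / 0.261663 ≈ 0.603

0.603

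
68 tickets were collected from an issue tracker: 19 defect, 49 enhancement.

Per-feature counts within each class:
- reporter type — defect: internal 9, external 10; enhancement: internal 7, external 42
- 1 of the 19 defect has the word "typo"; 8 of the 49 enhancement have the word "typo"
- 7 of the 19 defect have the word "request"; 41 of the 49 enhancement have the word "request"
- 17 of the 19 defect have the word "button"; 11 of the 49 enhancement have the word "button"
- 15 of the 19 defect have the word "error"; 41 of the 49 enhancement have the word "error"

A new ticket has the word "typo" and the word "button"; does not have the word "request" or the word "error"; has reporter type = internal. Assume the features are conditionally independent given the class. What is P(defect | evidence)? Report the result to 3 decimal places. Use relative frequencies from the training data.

0.892

defect: (19/68) × (9/19) × (1/19) × (12/19) × (17/19) × (4/19) ≈ 0.000828723
enhancement: (49/68) × (7/49) × (8/49) × (8/49) × (11/49) × (8/49) ≈ 0.00010057
P(defect | x) = 0.000828723 / 0.000929293 ≈ 0.892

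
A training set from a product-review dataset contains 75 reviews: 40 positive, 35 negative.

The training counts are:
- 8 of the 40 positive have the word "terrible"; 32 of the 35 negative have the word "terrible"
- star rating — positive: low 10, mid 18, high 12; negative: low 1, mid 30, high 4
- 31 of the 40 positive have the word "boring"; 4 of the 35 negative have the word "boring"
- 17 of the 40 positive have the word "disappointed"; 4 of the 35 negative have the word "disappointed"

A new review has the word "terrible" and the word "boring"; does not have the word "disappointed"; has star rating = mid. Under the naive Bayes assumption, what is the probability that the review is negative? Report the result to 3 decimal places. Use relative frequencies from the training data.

positive: (40/75) × (8/40) × (18/40) × (31/40) × (23/40) = 0.02139
negative: (35/75) × (32/35) × (30/35) × (4/35) × (31/35) ≈ 0.0370192
P(negative | x) = 0.0370192 / 0.0584092 ≈ 0.634

0.634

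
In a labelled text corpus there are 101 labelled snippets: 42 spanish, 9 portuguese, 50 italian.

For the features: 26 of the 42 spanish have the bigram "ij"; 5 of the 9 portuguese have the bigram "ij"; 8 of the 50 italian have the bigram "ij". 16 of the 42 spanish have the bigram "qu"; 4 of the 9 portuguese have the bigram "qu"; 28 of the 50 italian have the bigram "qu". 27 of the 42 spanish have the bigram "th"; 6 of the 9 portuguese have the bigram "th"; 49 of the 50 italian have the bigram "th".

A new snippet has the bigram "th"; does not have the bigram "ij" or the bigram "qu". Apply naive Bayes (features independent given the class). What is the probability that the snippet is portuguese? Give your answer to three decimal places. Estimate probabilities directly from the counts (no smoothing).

0.057

spanish: (42/101) × (16/42) × (26/42) × (27/42) ≈ 0.063043
portuguese: (9/101) × (4/9) × (5/9) × (6/9) ≈ 0.0146681
italian: (50/101) × (42/50) × (22/50) × (49/50) ≈ 0.179311
P(portuguese | x) = 0.0146681 / 0.2570221 ≈ 0.057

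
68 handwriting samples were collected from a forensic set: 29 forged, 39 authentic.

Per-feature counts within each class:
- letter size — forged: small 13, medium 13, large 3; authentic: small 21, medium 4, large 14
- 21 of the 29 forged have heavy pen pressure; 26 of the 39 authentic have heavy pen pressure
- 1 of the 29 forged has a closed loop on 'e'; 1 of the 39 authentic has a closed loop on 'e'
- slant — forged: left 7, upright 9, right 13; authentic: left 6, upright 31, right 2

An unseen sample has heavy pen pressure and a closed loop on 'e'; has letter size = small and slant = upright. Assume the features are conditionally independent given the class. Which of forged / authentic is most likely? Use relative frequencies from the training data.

authentic

forged: (29/68) × (13/29) × (21/29) × (1/29) × (9/29) ≈ 0.0014815
authentic: (39/68) × (21/39) × (26/39) × (1/39) × (31/39) ≈ 0.00419616
Highest score → authentic.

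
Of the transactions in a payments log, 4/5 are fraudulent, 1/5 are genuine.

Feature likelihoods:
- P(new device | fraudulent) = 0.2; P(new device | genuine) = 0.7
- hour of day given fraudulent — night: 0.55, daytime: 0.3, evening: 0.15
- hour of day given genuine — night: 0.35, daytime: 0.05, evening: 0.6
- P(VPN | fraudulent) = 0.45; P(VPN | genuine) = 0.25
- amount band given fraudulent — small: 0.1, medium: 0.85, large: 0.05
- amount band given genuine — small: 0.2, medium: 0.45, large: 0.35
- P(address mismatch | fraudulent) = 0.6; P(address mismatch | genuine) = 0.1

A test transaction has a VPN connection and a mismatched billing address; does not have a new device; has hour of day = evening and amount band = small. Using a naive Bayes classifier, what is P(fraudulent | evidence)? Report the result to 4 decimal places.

fraudulent: 0.8 × (1−0.2) × 0.15 × 0.45 × 0.1 × 0.6 = 0.002592
genuine: 0.2 × (1−0.7) × 0.6 × 0.25 × 0.2 × 0.1 = 0.00018
P(fraudulent | x) = 0.002592 / 0.002772 ≈ 0.9351

0.9351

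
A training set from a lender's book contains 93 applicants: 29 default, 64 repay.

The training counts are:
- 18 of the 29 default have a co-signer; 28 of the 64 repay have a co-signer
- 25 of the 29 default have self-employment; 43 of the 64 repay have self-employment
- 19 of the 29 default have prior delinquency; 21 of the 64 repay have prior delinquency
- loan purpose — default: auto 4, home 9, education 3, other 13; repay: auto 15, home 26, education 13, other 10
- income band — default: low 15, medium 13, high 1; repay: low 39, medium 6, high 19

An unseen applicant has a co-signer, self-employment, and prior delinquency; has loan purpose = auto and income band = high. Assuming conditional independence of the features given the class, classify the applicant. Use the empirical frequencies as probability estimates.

default: (29/93) × (18/29) × (25/29) × (19/29) × (4/29) × (1/29) ≈ 0.000519938
repay: (64/93) × (28/64) × (43/64) × (21/64) × (15/64) × (19/64) ≈ 0.00461836
Highest score → repay.

repay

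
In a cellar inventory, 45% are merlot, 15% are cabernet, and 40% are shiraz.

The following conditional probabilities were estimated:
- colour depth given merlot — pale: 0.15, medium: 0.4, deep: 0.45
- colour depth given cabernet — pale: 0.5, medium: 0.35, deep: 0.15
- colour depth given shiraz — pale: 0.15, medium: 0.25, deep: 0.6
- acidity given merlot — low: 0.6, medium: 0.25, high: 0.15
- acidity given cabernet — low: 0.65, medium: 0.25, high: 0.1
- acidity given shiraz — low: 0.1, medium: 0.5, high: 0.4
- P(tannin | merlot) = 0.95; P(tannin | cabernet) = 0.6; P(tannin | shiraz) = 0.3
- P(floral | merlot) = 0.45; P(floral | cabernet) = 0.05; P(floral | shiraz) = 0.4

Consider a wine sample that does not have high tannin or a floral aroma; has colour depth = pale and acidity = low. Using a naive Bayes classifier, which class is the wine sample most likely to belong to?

merlot: 0.45 × 0.15 × 0.6 × (1−0.95) × (1−0.45) = 0.00111375
cabernet: 0.15 × 0.5 × 0.65 × (1−0.6) × (1−0.05) = 0.018525
shiraz: 0.4 × 0.15 × 0.1 × (1−0.3) × (1−0.4) = 0.00252
Highest score → cabernet.

cabernet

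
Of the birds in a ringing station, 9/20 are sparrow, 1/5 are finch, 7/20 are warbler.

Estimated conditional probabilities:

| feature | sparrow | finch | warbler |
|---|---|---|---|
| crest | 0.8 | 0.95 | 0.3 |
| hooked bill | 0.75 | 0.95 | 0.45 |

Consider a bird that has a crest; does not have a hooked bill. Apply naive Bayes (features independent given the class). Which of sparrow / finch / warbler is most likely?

sparrow: 0.45 × 0.8 × (1−0.75) = 0.09
finch: 0.2 × 0.95 × (1−0.95) = 0.0095
warbler: 0.35 × 0.3 × (1−0.45) = 0.05775
Highest score → sparrow.

sparrow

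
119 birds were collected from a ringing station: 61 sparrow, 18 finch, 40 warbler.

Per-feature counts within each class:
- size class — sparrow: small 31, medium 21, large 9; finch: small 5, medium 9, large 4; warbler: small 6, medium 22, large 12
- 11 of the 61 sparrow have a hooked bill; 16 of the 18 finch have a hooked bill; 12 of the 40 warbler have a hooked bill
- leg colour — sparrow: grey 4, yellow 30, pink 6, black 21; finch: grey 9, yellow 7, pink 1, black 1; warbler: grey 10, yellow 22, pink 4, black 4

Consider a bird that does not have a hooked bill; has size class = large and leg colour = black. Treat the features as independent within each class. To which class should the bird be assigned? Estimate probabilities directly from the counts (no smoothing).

sparrow

sparrow: (61/119) × (9/61) × (50/61) × (21/61) ≈ 0.0213415
finch: (18/119) × (4/18) × (2/18) × (1/18) ≈ 0.00020749
warbler: (40/119) × (12/40) × (28/40) × (4/40) ≈ 0.00705882
Highest score → sparrow.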